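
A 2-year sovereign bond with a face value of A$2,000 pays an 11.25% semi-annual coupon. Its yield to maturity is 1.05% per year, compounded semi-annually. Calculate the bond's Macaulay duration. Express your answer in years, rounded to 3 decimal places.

Periodic yield y = 0.00525. Discount each cash flow and weight by its period:
  t   CF        PV=CF/(1+0.00525)^t    t·PV
  1       112.50       111.9125       111.9125
  2       112.50       111.3280       222.6560
  3       112.50       110.7466       332.2397
  4     2,112.50     2,068.7137     8,274.8548
  Σ                  2,402.7007     8,941.6629
Price P = Σ PV = 2,402.7007.
Macaulay duration = Σ(t·PV) / P = 8,941.6629 / 2,402.7007 = 3.72151 half-year periods.
In years: 3.72151 / 2 = 1.86075 years.

1.861 years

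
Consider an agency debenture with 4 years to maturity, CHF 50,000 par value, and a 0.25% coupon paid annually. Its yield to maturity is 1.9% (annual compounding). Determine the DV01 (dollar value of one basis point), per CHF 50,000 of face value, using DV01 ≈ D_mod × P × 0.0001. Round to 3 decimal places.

Periodic yield y = 0.019.
  t   CF        PV=CF/(1+0.019)^t    t·PV
  1       125.00       122.6693       122.6693
  2       125.00       120.3820       240.7641
  3       125.00       118.1374       354.4122
  4    50,125.00    46,489.7970   185,959.1879
  Σ                 46,850.9857   186,677.0335
P = 46,850.9857; D_Mac = 3.98448 yrs; D_mod = 3.91019 yrs.
DV01 ≈ 3.91019 × 46,850.9857 × 0.0001 = 18.319630.

CHF 18.320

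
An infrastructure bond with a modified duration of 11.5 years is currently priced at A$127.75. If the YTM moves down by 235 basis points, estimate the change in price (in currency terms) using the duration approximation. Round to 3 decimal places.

Duration approximation: ΔP/P ≈ -D_mod · Δy = -11.5 × (-0.0235) = +0.270250.
ΔP ≈ 127.75 × (+0.270250) = +34.5244375.

+A$34.524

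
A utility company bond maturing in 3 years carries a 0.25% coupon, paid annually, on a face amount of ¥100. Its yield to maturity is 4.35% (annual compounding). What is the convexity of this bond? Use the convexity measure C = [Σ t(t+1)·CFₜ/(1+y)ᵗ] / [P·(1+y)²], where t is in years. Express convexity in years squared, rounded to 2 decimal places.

10.98

With y = 0.0435:
  t   CF        PV=CF/(1+0.0435)^t    t·PV        t(t+1)·PV
  1         0.25         0.2396         0.2396           0.4792
  2         0.25         0.2296         0.4592           1.3775
  3       100.25        88.2281       264.6844       1,058.7374
  Σ                     88.6973       265.3831       1,060.5941
P = 88.6973.
Convexity = Σ t(t+1)·PV / [P·(1+y)²] = 1,060.5941 / (88.6973 × 1.088892) = 10.98131.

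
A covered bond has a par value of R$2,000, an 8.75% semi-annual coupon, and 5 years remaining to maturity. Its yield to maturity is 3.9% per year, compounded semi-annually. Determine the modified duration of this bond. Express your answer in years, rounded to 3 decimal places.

4.165 years

Periodic yield y = 0.0195. First find Macaulay duration:
  t   CF        PV=CF/(1+0.0195)^t    t·PV
  1        87.50        85.8264        85.8264
  2        87.50        84.1848       168.3696
  3        87.50        82.5746       247.7237
  4        87.50        80.9952       323.9807
  5        87.50        79.4460       397.2299
  6        87.50        77.9264       467.5585
  7        87.50        76.4359       535.0514
  8        87.50        74.9739       599.7914
  9        87.50        73.5399       661.8590
  10    2,087.50     1,720.8942    17,208.9425
  Σ                  2,436.7973    20,696.3329
P = 2,436.7973; Macaulay duration = 20,696.3329 / 2,436.7973 = 8.49325 half-year periods = 4.24663 years.
Modified duration = D_Mac / (1 + y) = 4.24663 / 1.0195 = 4.16540 years.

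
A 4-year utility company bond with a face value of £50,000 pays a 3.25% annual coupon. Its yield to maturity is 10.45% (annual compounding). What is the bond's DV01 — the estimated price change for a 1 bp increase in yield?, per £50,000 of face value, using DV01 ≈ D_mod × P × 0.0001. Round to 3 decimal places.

£13.265

Periodic yield y = 0.1045.
  t   CF        PV=CF/(1+0.1045)^t    t·PV
  1     1,625.00     1,471.2540     1,471.2540
  2     1,625.00     1,332.0543     2,664.1086
  3     1,625.00     1,206.0247     3,618.0741
  4    51,625.00    34,689.4316   138,757.7264
  Σ                 38,698.7646   146,511.1631
P = 38,698.7646; D_Mac = 3.78594 yrs; D_mod = 3.42774 yrs.
DV01 ≈ 3.42774 × 38,698.7646 × 0.0001 = 13.264931.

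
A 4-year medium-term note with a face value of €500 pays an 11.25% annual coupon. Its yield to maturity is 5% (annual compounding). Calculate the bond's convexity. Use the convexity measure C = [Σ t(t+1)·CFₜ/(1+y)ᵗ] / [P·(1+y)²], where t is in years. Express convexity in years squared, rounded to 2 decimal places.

15.07

With y = 0.05:
  t   CF        PV=CF/(1+0.05)^t    t·PV        t(t+1)·PV
  1        56.25        53.5714        53.5714         107.1429
  2        56.25        51.0204       102.0408         306.1224
  3        56.25        48.5909       145.7726         583.0904
  4       556.25       457.6283     1,830.5130       9,152.5650
  Σ                    610.8110     2,131.8978      10,148.9207
P = 610.8110.
Convexity = Σ t(t+1)·PV / [P·(1+y)²] = 10,148.9207 / (610.8110 × 1.102500) = 15.07074.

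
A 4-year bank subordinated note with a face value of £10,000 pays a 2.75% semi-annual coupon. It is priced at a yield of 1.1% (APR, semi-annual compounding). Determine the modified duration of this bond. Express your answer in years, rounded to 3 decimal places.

3.801 years

Periodic yield y = 0.0055. First find Macaulay duration:
  t   CF        PV=CF/(1+0.0055)^t    t·PV
  1       137.50       136.7479       136.7479
  2       137.50       135.9999       271.9998
  3       137.50       135.2560       405.7679
  4       137.50       134.5161       538.0646
  5       137.50       133.7803       668.9017
  6       137.50       133.0486       798.2915
  7       137.50       132.3208       926.2457
  8    10,137.50     9,702.2904    77,618.3229
  Σ                 10,643.9600    81,364.3420
P = 10,643.9600; Macaulay duration = 81,364.3420 / 10,643.9600 = 7.64418 half-year periods = 3.82209 years.
Modified duration = D_Mac / (1 + y) = 3.82209 / 1.0055 = 3.80118 years.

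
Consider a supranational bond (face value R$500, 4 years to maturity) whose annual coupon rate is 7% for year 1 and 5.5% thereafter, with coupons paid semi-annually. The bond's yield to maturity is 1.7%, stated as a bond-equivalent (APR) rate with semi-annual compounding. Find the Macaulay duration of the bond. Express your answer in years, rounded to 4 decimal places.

3.6352 years

Periodic yield y = 0.0085. Discount each cash flow and weight by its period:
  t   CF        PV=CF/(1+0.0085)^t    t·PV
  1        17.50        17.3525        17.3525
  2        17.50        17.2063        34.4125
  3        13.75        13.4053        40.2158
  4        13.75        13.2923        53.1691
  5        13.75        13.1802        65.9012
  6        13.75        13.0691        78.4149
  7        13.75        12.9590        90.7130
  8       513.75       480.1143     3,840.9142
  Σ                    580.5789     4,221.0930
Price P = Σ PV = 580.5789.
Macaulay duration = Σ(t·PV) / P = 4,221.0930 / 580.5789 = 7.27049 half-year periods.
In years: 7.27049 / 2 = 3.63524 years.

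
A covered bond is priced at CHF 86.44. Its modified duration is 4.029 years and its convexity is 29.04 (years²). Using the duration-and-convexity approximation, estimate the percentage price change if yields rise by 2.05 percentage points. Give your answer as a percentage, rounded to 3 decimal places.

-7.649%

Duration effect: -D_mod·Δy = -4.029 × (+0.0205) = -0.0825945
Convexity effect: ½·C·(Δy)² = 0.5 × 29.04 × (0.0205)² = +0.00610203
ΔP/P ≈ -0.0825945 + 0.00610203 = -0.07649247
= -7.649247%.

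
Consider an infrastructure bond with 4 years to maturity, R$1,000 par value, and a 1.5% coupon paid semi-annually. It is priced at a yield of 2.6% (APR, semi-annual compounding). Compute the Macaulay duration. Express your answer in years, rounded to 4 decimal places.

Periodic yield y = 0.013. Discount each cash flow and weight by its period:
  t   CF        PV=CF/(1+0.013)^t    t·PV
  1         7.50         7.4038         7.4038
  2         7.50         7.3087        14.6175
  3         7.50         7.2149        21.6448
  4         7.50         7.1224        28.4894
  5         7.50         7.0310        35.1548
  6         7.50         6.9407        41.6443
  7         7.50         6.8516        47.9615
  8     1,007.50       908.5932     7,268.7458
  Σ                    958.4663     7,465.6619
Price P = Σ PV = 958.4663.
Macaulay duration = Σ(t·PV) / P = 7,465.6619 / 958.4663 = 7.78917 half-year periods.
In years: 7.78917 / 2 = 3.89459 years.

3.8946 years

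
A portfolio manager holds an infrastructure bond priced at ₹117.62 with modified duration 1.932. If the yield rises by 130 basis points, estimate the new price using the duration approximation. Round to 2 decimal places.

₹114.67

Duration approximation: ΔP/P ≈ -D_mod · Δy = -1.932 × (+0.013) = -0.025116.
New price ≈ 117.62 × (1 - 0.025116) = 114.66585608.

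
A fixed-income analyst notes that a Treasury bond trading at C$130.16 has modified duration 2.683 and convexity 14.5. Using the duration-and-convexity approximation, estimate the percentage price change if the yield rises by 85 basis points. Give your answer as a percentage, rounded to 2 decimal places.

-2.23%

Duration effect: -D_mod·Δy = -2.683 × (+0.0085) = -0.0228055
Convexity effect: ½·C·(Δy)² = 0.5 × 14.5 × (0.0085)² = +0.0005238125
ΔP/P ≈ -0.0228055 + 0.0005238125 = -0.0222816875
= -2.22816875%.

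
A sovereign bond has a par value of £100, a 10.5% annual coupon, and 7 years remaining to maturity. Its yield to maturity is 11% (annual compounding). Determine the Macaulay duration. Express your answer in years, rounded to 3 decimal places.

Periodic yield y = 0.11. Discount each cash flow and weight by its year:
  t   CF        PV=CF/(1+0.11)^t    t·PV
  1        10.50         9.4595         9.4595
  2        10.50         8.5220        17.0441
  3        10.50         7.6775        23.0325
  4        10.50         6.9167        27.6667
  5        10.50         6.2312        31.1562
  6        10.50         5.6137        33.6824
  7       110.50        53.2233       372.5628
  Σ                     97.6439       514.6041
Price P = Σ PV = 97.6439.
Macaulay duration = Σ(t·PV) / P = 514.6041 / 97.6439 = 5.27021 years.

5.270 years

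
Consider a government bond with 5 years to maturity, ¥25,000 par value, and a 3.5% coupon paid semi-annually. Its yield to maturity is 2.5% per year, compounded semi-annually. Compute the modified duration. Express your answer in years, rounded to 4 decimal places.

Periodic yield y = 0.0125. First find Macaulay duration:
  t   CF        PV=CF/(1+0.0125)^t    t·PV
  1       437.50       432.0988       432.0988
  2       437.50       426.7642       853.5284
  3       437.50       421.4955     1,264.4866
  4       437.50       416.2919     1,665.1675
  5       437.50       411.1525     2,055.7623
  6       437.50       406.0765     2,436.4590
  7       437.50       401.0632     2,807.4425
  8       437.50       396.1118     3,168.8946
  9       437.50       391.2216     3,520.9940
  10   25,437.50    22,465.9148   224,659.1481
  Σ                 26,168.1907   242,863.9817
P = 26,168.1907; Macaulay duration = 242,863.9817 / 26,168.1907 = 9.28089 half-year periods = 4.64044 years.
Modified duration = D_Mac / (1 + y) = 4.64044 / 1.0125 = 4.58315 years.

4.5832 years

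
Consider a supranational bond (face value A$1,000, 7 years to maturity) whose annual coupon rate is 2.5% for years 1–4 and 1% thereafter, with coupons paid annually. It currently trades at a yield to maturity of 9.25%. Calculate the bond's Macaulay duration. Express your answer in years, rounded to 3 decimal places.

6.387 years

Periodic yield y = 0.0925. Discount each cash flow and weight by its year:
  t   CF        PV=CF/(1+0.0925)^t    t·PV
  1        25.00        22.8833        22.8833
  2        25.00        20.9458        41.8916
  3        25.00        19.1724        57.5171
  4        25.00        17.5491        70.1963
  5        10.00         6.4253        32.1265
  6        10.00         5.8813        35.2876
  7     1,010.00       543.7149     3,806.0045
  Σ                    636.5720     4,065.9069
Price P = Σ PV = 636.5720.
Macaulay duration = Σ(t·PV) / P = 4,065.9069 / 636.5720 = 6.38719 years.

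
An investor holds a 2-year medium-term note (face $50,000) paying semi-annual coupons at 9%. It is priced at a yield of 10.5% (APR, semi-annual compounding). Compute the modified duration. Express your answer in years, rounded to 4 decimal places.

Periodic yield y = 0.0525. First find Macaulay duration:
  t   CF        PV=CF/(1+0.0525)^t    t·PV
  1     2,250.00     2,137.7672     2,137.7672
  2     2,250.00     2,031.1328     4,062.2655
  3     2,250.00     1,929.8173     5,789.4520
  4    52,250.00    42,579.2372   170,316.9488
  Σ                 48,677.9545   182,306.4335
P = 48,677.9545; Macaulay duration = 182,306.4335 / 48,677.9545 = 3.74515 half-year periods = 1.87258 years.
Modified duration = D_Mac / (1 + y) = 1.87258 / 1.0525 = 1.77917 years.

1.7792 years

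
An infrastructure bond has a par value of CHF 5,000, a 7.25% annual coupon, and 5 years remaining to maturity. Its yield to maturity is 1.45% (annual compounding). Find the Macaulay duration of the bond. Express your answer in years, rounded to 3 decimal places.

Periodic yield y = 0.0145. Discount each cash flow and weight by its year:
  t   CF        PV=CF/(1+0.0145)^t    t·PV
  1       362.50       357.3189       357.3189
  2       362.50       352.2118       704.4236
  3       362.50       347.1777     1,041.5332
  4       362.50       342.2156     1,368.8624
  5     5,362.50     4,990.0747    24,950.3736
  Σ                  6,388.9987    28,422.5117
Price P = Σ PV = 6,388.9987.
Macaulay duration = Σ(t·PV) / P = 28,422.5117 / 6,388.9987 = 4.44866 years.

4.449 years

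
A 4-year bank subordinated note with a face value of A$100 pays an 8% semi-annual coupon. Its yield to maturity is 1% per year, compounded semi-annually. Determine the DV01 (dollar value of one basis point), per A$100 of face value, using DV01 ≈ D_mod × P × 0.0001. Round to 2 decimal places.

Periodic yield y = 0.005.
  t   CF        PV=CF/(1+0.005)^t    t·PV
  1         4.00         3.9801         3.9801
  2         4.00         3.9603         7.9206
  3         4.00         3.9406        11.8218
  4         4.00         3.9210        15.6840
  5         4.00         3.9015        19.5074
  6         4.00         3.8821        23.2924
  7         4.00         3.8628        27.0393
  8       104.00        99.9321       799.4565
  Σ                    127.3804       908.7021
P = 127.3804; D_Mac = 7.13377 half-year periods = 3.56688 yrs; D_mod = 3.54914 yrs.
DV01 ≈ 3.54914 × 127.3804 × 0.0001 = 0.045209.

A$0.05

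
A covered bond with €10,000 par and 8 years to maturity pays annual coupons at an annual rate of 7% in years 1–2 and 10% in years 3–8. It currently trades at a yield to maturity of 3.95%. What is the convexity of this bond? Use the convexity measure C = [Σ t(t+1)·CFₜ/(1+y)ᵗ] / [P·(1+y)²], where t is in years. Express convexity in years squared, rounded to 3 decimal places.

With y = 0.0395:
  t   CF        PV=CF/(1+0.0395)^t    t·PV        t(t+1)·PV
  1       700.00       673.4007       673.4007       1,346.8013
  2       700.00       647.8121     1,295.6242       3,886.8726
  3     1,000.00       890.2798     2,670.8394      10,683.3576
  4     1,000.00       856.4500     3,425.8001      17,129.0005
  5     1,000.00       823.9057     4,119.5287      24,717.1724
  6     1,000.00       792.5981     4,755.5887      33,289.1210
  7     1,000.00       762.4802     5,337.3611      42,698.8886
  8    11,000.00     8,068.5731    64,548.5845     580,937.2603
  Σ                 13,515.4997    86,826.7274     714,688.4743
P = 13,515.4997.
Convexity = Σ t(t+1)·PV / [P·(1+y)²] = 714,688.4743 / (13,515.4997 × 1.080560) = 48.93681.

48.937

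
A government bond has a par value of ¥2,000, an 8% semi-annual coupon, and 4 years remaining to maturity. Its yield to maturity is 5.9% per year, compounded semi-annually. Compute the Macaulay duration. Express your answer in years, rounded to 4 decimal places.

Periodic yield y = 0.0295. Discount each cash flow and weight by its period:
  t   CF        PV=CF/(1+0.0295)^t    t·PV
  1        80.00        77.7076        77.7076
  2        80.00        75.4809       150.9619
  3        80.00        73.3181       219.9542
  4        80.00        71.2171       284.8686
  5        80.00        69.1764       345.8822
  6        80.00        67.1942       403.1653
  7        80.00        65.2688       456.8815
  8     2,080.00     1,648.3617    13,186.8940
  Σ                  2,147.7250    15,126.3152
Price P = Σ PV = 2,147.7250.
Macaulay duration = Σ(t·PV) / P = 15,126.3152 / 2,147.7250 = 7.04295 half-year periods.
In years: 7.04295 / 2 = 3.52147 years.

3.5215 years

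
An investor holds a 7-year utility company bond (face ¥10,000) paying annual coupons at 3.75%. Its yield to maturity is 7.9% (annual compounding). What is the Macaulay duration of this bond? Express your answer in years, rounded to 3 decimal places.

6.174 years

Periodic yield y = 0.079. Discount each cash flow and weight by its year:
  t   CF        PV=CF/(1+0.079)^t    t·PV
  1       375.00       347.5440       347.5440
  2       375.00       322.0983       644.1965
  3       375.00       298.5155       895.5466
  4       375.00       276.6594     1,106.6377
  5       375.00       256.4036     1,282.0178
  6       375.00       237.6307     1,425.7844
  7    10,375.00     6,093.0956    42,651.6692
  Σ                  7,831.9471    48,353.3963
Price P = Σ PV = 7,831.9471.
Macaulay duration = Σ(t·PV) / P = 48,353.3963 / 7,831.9471 = 6.17387 years.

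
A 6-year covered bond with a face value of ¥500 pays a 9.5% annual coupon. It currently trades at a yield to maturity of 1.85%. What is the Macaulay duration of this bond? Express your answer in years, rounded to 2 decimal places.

5.05 years

Periodic yield y = 0.0185. Discount each cash flow and weight by its year:
  t   CF        PV=CF/(1+0.0185)^t    t·PV
  1        47.50        46.6372        46.6372
  2        47.50        45.7901        91.5802
  3        47.50        44.9584       134.8751
  4        47.50        44.1417       176.5670
  5        47.50        43.3400       216.6998
  6       547.50       490.4762     2,942.8571
  Σ                    715.3436     3,609.2163
Price P = Σ PV = 715.3436.
Macaulay duration = Σ(t·PV) / P = 3,609.2163 / 715.3436 = 5.04543 years.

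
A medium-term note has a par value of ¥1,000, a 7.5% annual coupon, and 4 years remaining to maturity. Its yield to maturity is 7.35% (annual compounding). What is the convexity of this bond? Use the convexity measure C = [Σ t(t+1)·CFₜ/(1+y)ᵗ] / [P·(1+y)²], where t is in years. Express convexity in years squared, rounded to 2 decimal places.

15.06

With y = 0.0735:
  t   CF        PV=CF/(1+0.0735)^t    t·PV        t(t+1)·PV
  1        75.00        69.8649        69.8649         139.7299
  2        75.00        65.0814       130.1629         390.4887
  3        75.00        60.6255       181.8764         727.5056
  4     1,075.00       809.4691     3,237.8764      16,189.3818
  Σ                  1,005.0409     3,619.7806      17,447.1059
P = 1,005.0409.
Convexity = Σ t(t+1)·PV / [P·(1+y)²] = 17,447.1059 / (1,005.0409 × 1.152402) = 15.06384.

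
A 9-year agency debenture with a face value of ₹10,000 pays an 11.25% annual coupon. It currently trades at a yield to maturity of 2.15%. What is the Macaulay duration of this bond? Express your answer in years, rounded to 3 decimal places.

6.827 years

Periodic yield y = 0.0215. Discount each cash flow and weight by its year:
  t   CF        PV=CF/(1+0.0215)^t    t·PV
  1     1,125.00     1,101.3216     1,101.3216
  2     1,125.00     1,078.1415     2,156.2831
  3     1,125.00     1,055.4494     3,166.3481
  4     1,125.00     1,033.2348     4,132.9393
  5     1,125.00     1,011.4878     5,057.4392
  6     1,125.00       990.1986     5,941.1914
  7     1,125.00       969.3574     6,785.5017
  8     1,125.00       948.9549     7,591.6389
  9    11,125.00     9,186.5973    82,679.3760
  Σ                 17,374.7433   118,612.0394
Price P = Σ PV = 17,374.7433.
Macaulay duration = Σ(t·PV) / P = 118,612.0394 / 17,374.7433 = 6.82669 years.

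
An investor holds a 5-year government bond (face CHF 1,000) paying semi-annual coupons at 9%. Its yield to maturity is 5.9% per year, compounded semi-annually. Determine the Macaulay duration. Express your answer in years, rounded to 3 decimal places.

Periodic yield y = 0.0295. Discount each cash flow and weight by its period:
  t   CF        PV=CF/(1+0.0295)^t    t·PV
  1        45.00        43.7105        43.7105
  2        45.00        42.4580        84.9161
  3        45.00        41.2414       123.7242
  4        45.00        40.0596       160.2386
  5        45.00        38.9117       194.5587
  6        45.00        37.7967       226.7805
  7        45.00        36.7137       256.9958
  8        45.00        35.6617       285.2934
  9        45.00        34.6398       311.7582
  10    1,045.00       781.3629     7,813.6289
  Σ                  1,132.5562     9,501.6049
Price P = Σ PV = 1,132.5562.
Macaulay duration = Σ(t·PV) / P = 9,501.6049 / 1,132.5562 = 8.38952 half-year periods.
In years: 8.38952 / 2 = 4.19476 years.

4.195 years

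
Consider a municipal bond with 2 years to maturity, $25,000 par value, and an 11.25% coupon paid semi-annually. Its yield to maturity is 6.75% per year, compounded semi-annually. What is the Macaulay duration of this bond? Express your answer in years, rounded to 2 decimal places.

Periodic yield y = 0.03375. Discount each cash flow and weight by its period:
  t   CF        PV=CF/(1+0.03375)^t    t·PV
  1     1,406.25     1,360.3386     1,360.3386
  2     1,406.25     1,315.9261     2,631.8521
  3     1,406.25     1,272.9635     3,818.8906
  4    26,406.25    23,123.0246    92,492.0982
  Σ                 27,072.2527   100,303.1796
Price P = Σ PV = 27,072.2527.
Macaulay duration = Σ(t·PV) / P = 100,303.1796 / 27,072.2527 = 3.70502 half-year periods.
In years: 3.70502 / 2 = 1.85251 years.

1.85 years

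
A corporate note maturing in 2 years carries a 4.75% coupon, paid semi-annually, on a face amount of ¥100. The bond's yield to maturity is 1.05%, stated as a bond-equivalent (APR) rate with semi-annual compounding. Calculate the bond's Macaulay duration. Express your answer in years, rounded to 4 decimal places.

Periodic yield y = 0.00525. Discount each cash flow and weight by its period:
  t   CF        PV=CF/(1+0.00525)^t    t·PV
  1        2.375         2.3626         2.3626
  2        2.375         2.3503         4.7005
  3        2.375         2.3380         7.0139
  4      102.375       100.2530       401.0122
  Σ                    107.3039       415.0893
Price P = Σ PV = 107.3039.
Macaulay duration = Σ(t·PV) / P = 415.0893 / 107.3039 = 3.86835 half-year periods.
In years: 3.86835 / 2 = 1.93418 years.

1.9342 years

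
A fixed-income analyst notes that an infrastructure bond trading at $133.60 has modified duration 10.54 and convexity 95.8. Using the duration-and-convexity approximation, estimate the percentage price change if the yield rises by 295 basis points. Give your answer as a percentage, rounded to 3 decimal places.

Duration effect: -D_mod·Δy = -10.54 × (+0.0295) = -0.310930
Convexity effect: ½·C·(Δy)² = 0.5 × 95.8 × (0.0295)² = +0.041684975
ΔP/P ≈ -0.310930 + 0.041684975 = -0.269245025
= -26.9245025%.

-26.925%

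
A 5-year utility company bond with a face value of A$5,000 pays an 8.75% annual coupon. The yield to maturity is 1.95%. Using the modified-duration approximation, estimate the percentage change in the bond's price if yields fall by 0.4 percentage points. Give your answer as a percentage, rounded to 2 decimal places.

Periodic yield y = 0.0195. Modified duration first:
  t   CF        PV=CF/(1+0.0195)^t    t·PV
  1       437.50       429.1319       429.1319
  2       437.50       420.9239       841.8478
  3       437.50       412.8729     1,238.6187
  4       437.50       404.9759     1,619.9034
  5     5,437.50     4,936.9999    24,684.9996
  Σ                  6,604.9045    28,814.5014
P = 6,604.9045; D_Mac = 4.36259 yrs; D_mod = 4.36259/(1+0.0195) = 4.27915 yrs.
ΔP/P ≈ -D_mod · Δy = -4.27915 × (-0.004) = +0.017117 = +1.7117%.

+1.71%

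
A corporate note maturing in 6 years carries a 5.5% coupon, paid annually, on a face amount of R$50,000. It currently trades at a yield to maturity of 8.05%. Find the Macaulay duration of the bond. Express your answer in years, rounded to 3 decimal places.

Periodic yield y = 0.0805. Discount each cash flow and weight by its year:
  t   CF        PV=CF/(1+0.0805)^t    t·PV
  1     2,750.00     2,545.1180     2,545.1180
  2     2,750.00     2,355.5002     4,711.0005
  3     2,750.00     2,180.0095     6,540.0284
  4     2,750.00     2,017.5932     8,070.3729
  5     2,750.00     1,867.2774     9,336.3869
  6    52,750.00    33,149.2599   198,895.5594
  Σ                 44,114.7582   230,098.4661
Price P = Σ PV = 44,114.7582.
Macaulay duration = Σ(t·PV) / P = 230,098.4661 / 44,114.7582 = 5.21591 years.

5.216 years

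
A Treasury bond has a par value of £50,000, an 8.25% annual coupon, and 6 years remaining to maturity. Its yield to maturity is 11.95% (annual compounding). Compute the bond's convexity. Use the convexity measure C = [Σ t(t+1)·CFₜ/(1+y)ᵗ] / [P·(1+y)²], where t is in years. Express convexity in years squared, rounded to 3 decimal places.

25.229

With y = 0.1195:
  t   CF        PV=CF/(1+0.1195)^t    t·PV        t(t+1)·PV
  1     4,125.00     3,684.6807     3,684.6807       7,369.3613
  2     4,125.00     3,291.3628     6,582.7256      19,748.1768
  3     4,125.00     2,940.0293     8,820.0879      35,280.3516
  4     4,125.00     2,626.1986    10,504.7943      52,523.9715
  5     4,125.00     2,345.8674    11,729.3371      70,376.0225
  6    54,125.00    27,494.9745   164,969.8472   1,154,788.9307
  Σ                 42,383.1133   206,291.4728   1,340,086.8145
P = 42,383.1133.
Convexity = Σ t(t+1)·PV / [P·(1+y)²] = 1,340,086.8145 / (42,383.1133 × 1.253280) = 25.22853.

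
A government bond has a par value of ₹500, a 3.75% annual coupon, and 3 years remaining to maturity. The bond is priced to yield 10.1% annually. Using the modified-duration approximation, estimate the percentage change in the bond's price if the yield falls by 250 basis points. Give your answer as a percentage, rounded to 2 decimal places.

+6.54%

Periodic yield y = 0.101. Modified duration first:
  t   CF        PV=CF/(1+0.101)^t    t·PV
  1        18.75        17.0300        17.0300
  2        18.75        15.4677        30.9355
  3       518.75       388.6835     1,166.0506
  Σ                    421.1812     1,214.0161
P = 421.1812; D_Mac = 2.88241 yrs; D_mod = 2.88241/(1+0.101) = 2.61799 yrs.
ΔP/P ≈ -D_mod · Δy = -2.61799 × (-0.025) = +0.065450 = +6.5450%.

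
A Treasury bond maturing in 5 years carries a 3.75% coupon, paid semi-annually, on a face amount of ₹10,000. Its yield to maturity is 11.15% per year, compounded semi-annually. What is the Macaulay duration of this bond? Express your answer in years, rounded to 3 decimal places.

4.518 years

Periodic yield y = 0.05575. Discount each cash flow and weight by its period:
  t   CF        PV=CF/(1+0.05575)^t    t·PV
  1       187.50       177.5989       177.5989
  2       187.50       168.2206       336.4411
  3       187.50       159.3375       478.0125
  4       187.50       150.9235       603.6941
  5       187.50       142.9538       714.7692
  6       187.50       135.4050       812.4301
  7       187.50       128.2548       897.7836
  8       187.50       121.4822       971.8574
  9       187.50       115.0672     1,035.6046
  10   10,187.50     5,921.8407    59,218.4070
  Σ                  7,221.0842    65,246.5985
Price P = Σ PV = 7,221.0842.
Macaulay duration = Σ(t·PV) / P = 65,246.5985 / 7,221.0842 = 9.03557 half-year periods.
In years: 9.03557 / 2 = 4.51778 years.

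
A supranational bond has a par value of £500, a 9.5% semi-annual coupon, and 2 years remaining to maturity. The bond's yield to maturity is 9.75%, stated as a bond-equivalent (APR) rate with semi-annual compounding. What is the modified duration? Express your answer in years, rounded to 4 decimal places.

Periodic yield y = 0.04875. First find Macaulay duration:
  t   CF        PV=CF/(1+0.04875)^t    t·PV
  1        23.75        22.6460        22.6460
  2        23.75        21.5933        43.1867
  3        23.75        20.5896        61.7688
  4       523.75       432.9484     1,731.7936
  Σ                    497.7773     1,859.3950
P = 497.7773; Macaulay duration = 1,859.3950 / 497.7773 = 3.73540 half-year periods = 1.86770 years.
Modified duration = D_Mac / (1 + y) = 1.86770 / 1.04875 = 1.78088 years.

1.7809 years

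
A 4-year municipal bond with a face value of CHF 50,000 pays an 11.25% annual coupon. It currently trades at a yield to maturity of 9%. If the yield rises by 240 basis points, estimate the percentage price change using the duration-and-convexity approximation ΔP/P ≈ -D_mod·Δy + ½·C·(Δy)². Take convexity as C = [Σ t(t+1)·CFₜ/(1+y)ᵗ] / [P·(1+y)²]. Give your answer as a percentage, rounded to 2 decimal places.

-7.21%

With y = 0.09:
  t   CF        PV=CF/(1+0.09)^t    t·PV        t(t+1)·PV
  1     5,625.00     5,160.5505     5,160.5505      10,321.1009
  2     5,625.00     4,734.4500     9,468.8999      28,406.6998
  3     5,625.00     4,343.5321    13,030.5962      52,122.3849
  4    55,625.00    39,406.1524   157,624.6095     788,123.0473
  Σ                 53,644.6849   185,284.6561     878,973.2329
P = 53,644.6849; D_Mac = 3.45392 yrs; D_mod = 3.16874 yrs; C = 13.79101.
Duration effect: -3.16874 × (+0.024) = -0.076050
Convexity effect: 0.5 × 13.79101 × (0.024)² = +0.0039718
ΔP/P ≈ -0.076050 + 0.0039718 = -0.072078 = -7.2078%.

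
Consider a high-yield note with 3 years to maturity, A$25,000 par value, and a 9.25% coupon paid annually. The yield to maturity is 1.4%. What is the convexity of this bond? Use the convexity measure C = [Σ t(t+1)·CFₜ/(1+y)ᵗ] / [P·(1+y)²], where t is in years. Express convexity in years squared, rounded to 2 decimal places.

10.52

With y = 0.014:
  t   CF        PV=CF/(1+0.014)^t    t·PV        t(t+1)·PV
  1     2,312.50     2,280.5720     2,280.5720       4,561.1440
  2     2,312.50     2,249.0848     4,498.1696      13,494.5088
  3    27,312.50    26,196.7605    78,590.2814     314,361.1258
  Σ                 30,726.4173    85,369.0230     332,416.7786
P = 30,726.4173.
Convexity = Σ t(t+1)·PV / [P·(1+y)²] = 332,416.7786 / (30,726.4173 × 1.028196) = 10.52192.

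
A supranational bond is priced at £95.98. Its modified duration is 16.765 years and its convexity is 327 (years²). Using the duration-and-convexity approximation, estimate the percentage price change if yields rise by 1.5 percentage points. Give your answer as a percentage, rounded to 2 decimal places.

-21.47%

Duration effect: -D_mod·Δy = -16.765 × (+0.015) = -0.251475
Convexity effect: ½·C·(Δy)² = 0.5 × 327 × (0.015)² = +0.0367875
ΔP/P ≈ -0.251475 + 0.0367875 = -0.2146875
= -21.46875%.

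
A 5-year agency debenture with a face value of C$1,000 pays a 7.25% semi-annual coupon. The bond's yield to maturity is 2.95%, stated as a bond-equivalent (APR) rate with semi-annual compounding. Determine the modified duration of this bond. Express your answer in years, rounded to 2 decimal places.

4.29 years

Periodic yield y = 0.01475. First find Macaulay duration:
  t   CF        PV=CF/(1+0.01475)^t    t·PV
  1        36.25        35.7231        35.7231
  2        36.25        35.2038        70.4077
  3        36.25        34.6921       104.0764
  4        36.25        34.1878       136.7514
  5        36.25        33.6909       168.4545
  6        36.25        33.2012       199.2071
  7        36.25        32.7186       229.0301
  8        36.25        32.2430       257.9441
  9        36.25        31.7743       285.9690
  10    1,036.25       895.1049     8,951.0492
  Σ                  1,198.5398    10,438.6126
P = 1,198.5398; Macaulay duration = 10,438.6126 / 1,198.5398 = 8.70944 half-year periods = 4.35472 years.
Modified duration = D_Mac / (1 + y) = 4.35472 / 1.01475 = 4.29142 years.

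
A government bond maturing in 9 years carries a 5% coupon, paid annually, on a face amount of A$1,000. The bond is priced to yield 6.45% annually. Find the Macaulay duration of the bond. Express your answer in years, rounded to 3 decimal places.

Periodic yield y = 0.0645. Discount each cash flow and weight by its year:
  t   CF        PV=CF/(1+0.0645)^t    t·PV
  1        50.00        46.9704        46.9704
  2        50.00        44.1244        88.2488
  3        50.00        41.4508       124.3524
  4        50.00        38.9392       155.7569
  5        50.00        36.5798       182.8991
  6        50.00        34.3634       206.1803
  7        50.00        32.2813       225.9688
  8        50.00        30.3253       242.6022
  9     1,050.00       598.2439     5,384.1954
  Σ                    903.2785     6,657.1744
Price P = Σ PV = 903.2785.
Macaulay duration = Σ(t·PV) / P = 6,657.1744 / 903.2785 = 7.37001 years.

7.370 years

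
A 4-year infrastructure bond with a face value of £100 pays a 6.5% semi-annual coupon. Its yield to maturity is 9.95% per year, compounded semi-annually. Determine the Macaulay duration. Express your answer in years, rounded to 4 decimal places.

3.5557 years

Periodic yield y = 0.04975. Discount each cash flow and weight by its period:
  t   CF        PV=CF/(1+0.04975)^t    t·PV
  1         3.25         3.0960         3.0960
  2         3.25         2.9493         5.8985
  3         3.25         2.8095         8.4284
  4         3.25         2.6763        10.7053
  5         3.25         2.5495        12.7475
  6         3.25         2.4287        14.5720
  7         3.25         2.3136        16.1950
  8       103.25        70.0169       560.1353
  Σ                     88.8397       631.7780
Price P = Σ PV = 88.8397.
Macaulay duration = Σ(t·PV) / P = 631.7780 / 88.8397 = 7.11144 half-year periods.
In years: 7.11144 / 2 = 3.55572 years.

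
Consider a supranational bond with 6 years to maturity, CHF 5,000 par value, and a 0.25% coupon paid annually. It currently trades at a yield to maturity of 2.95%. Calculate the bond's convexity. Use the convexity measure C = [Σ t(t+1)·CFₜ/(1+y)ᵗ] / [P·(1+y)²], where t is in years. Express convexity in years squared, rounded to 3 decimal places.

39.267

With y = 0.0295:
  t   CF        PV=CF/(1+0.0295)^t    t·PV        t(t+1)·PV
  1        12.50        12.1418        12.1418          24.2836
  2        12.50        11.7939        23.5878          70.7634
  3        12.50        11.4559        34.3678         137.4714
  4        12.50        11.1277        44.5107         222.5536
  5        12.50        10.8088        54.0441         324.2646
  6     5,012.50     4,210.1375    25,260.8250     176,825.7750
  Σ                  4,267.4657    25,429.4773     177,605.1116
P = 4,267.4657.
Convexity = Σ t(t+1)·PV / [P·(1+y)²] = 177,605.1116 / (4,267.4657 × 1.059870) = 39.26745.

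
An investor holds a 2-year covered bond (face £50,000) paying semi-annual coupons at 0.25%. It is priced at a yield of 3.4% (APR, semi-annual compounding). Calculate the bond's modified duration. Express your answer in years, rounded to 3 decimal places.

1.963 years

Periodic yield y = 0.017. First find Macaulay duration:
  t   CF        PV=CF/(1+0.017)^t    t·PV
  1        62.50        61.4553        61.4553
  2        62.50        60.4280       120.8560
  3        62.50        59.4179       178.2536
  4    50,062.50    46,798.1539   187,192.6158
  Σ                 46,979.4551   187,553.1807
P = 46,979.4551; Macaulay duration = 187,553.1807 / 46,979.4551 = 3.99224 half-year periods = 1.99612 years.
Modified duration = D_Mac / (1 + y) = 1.99612 / 1.017 = 1.96275 years.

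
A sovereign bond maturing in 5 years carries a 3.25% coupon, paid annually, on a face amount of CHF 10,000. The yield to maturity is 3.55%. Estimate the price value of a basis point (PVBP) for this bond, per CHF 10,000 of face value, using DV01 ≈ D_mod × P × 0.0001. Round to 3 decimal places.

Periodic yield y = 0.0355.
  t   CF        PV=CF/(1+0.0355)^t    t·PV
  1       325.00       313.8580       313.8580
  2       325.00       303.0981       606.1961
  3       325.00       292.7070       878.1209
  4       325.00       282.6721     1,130.6884
  5    10,325.00     8,672.4049    43,362.0243
  Σ                  9,864.7400    46,290.8878
P = 9,864.7400; D_Mac = 4.69256 yrs; D_mod = 4.53169 yrs.
DV01 ≈ 4.53169 × 9,864.7400 × 0.0001 = 4.470390.

CHF 4.470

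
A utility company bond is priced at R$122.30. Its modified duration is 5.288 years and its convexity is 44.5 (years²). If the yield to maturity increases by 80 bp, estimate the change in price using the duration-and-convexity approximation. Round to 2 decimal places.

Duration effect: -D_mod·Δy = -5.288 × (+0.008) = -0.042304
Convexity effect: ½·C·(Δy)² = 0.5 × 44.5 × (0.008)² = +0.0014240
ΔP/P ≈ -0.042304 + 0.0014240 = -0.040880
ΔP ≈ 122.30 × (-0.040880) = -4.999624.

-R$5.00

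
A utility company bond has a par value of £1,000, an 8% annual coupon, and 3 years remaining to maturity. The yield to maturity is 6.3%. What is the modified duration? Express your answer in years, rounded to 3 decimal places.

2.623 years

Periodic yield y = 0.063. First find Macaulay duration:
  t   CF        PV=CF/(1+0.063)^t    t·PV
  1        80.00        75.2587        75.2587
  2        80.00        70.7984       141.5968
  3     1,080.00       899.1331     2,697.3992
  Σ                  1,045.1902     2,914.2547
P = 1,045.1902; Macaulay duration = 2,914.2547 / 1,045.1902 = 2.78825 years.
Modified duration = D_Mac / (1 + y) = 2.78825 / 1.063 = 2.62300 years.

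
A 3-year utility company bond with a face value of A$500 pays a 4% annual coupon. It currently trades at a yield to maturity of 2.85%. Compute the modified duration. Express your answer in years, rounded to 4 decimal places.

2.8080 years

Periodic yield y = 0.0285. First find Macaulay duration:
  t   CF        PV=CF/(1+0.0285)^t    t·PV
  1        20.00        19.4458        19.4458
  2        20.00        18.9069        37.8139
  3       520.00       477.9588     1,433.8764
  Σ                    516.3115     1,491.1361
P = 516.3115; Macaulay duration = 1,491.1361 / 516.3115 = 2.88805 years.
Modified duration = D_Mac / (1 + y) = 2.88805 / 1.0285 = 2.80803 years.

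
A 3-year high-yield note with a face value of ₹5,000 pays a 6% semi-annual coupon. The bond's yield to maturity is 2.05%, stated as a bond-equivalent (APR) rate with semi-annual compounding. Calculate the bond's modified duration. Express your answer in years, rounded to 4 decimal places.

2.7744 years

Periodic yield y = 0.01025. First find Macaulay duration:
  t   CF        PV=CF/(1+0.01025)^t    t·PV
  1       150.00       148.4781       148.4781
  2       150.00       146.9716       293.9433
  3       150.00       145.4805       436.4414
  4       150.00       144.0044       576.0177
  5       150.00       142.5434       712.7168
  6     5,150.00     4,844.3340    29,066.0037
  Σ                  5,571.8119    31,233.6009
P = 5,571.8119; Macaulay duration = 31,233.6009 / 5,571.8119 = 5.60565 half-year periods = 2.80282 years.
Modified duration = D_Mac / (1 + y) = 2.80282 / 1.01025 = 2.77439 years.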